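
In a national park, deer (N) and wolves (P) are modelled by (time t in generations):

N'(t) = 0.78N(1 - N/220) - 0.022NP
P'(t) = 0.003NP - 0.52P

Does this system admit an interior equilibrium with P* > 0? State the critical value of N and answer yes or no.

Threshold N = 173; K > 173, so yes, the predator persists.

The predator equation gives dP/dt > 0 only when N > 0.52/0.003 = 173.
Without the predator, N → K = 220. Since 220 > 173, the predator can invade and persist.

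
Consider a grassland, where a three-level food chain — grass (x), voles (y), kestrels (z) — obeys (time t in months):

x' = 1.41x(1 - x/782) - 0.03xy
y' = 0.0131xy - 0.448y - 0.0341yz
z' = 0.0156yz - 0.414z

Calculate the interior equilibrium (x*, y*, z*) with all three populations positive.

x* ≈ 340, y* ≈ 26.5, z* ≈ 118

From dz/dt = 0: 0.0156y* = 0.414, so y* = 26.5.
From dx/dt = 0: 1.41(1 - x*/782) = 0.03·26.5, giving x* = 782·(1 - 0.565) = 340.
From dy/dt = 0: 0.0131·340 - 0.448 = 0.0341z*, so z* = 4.01/0.0341 = 118.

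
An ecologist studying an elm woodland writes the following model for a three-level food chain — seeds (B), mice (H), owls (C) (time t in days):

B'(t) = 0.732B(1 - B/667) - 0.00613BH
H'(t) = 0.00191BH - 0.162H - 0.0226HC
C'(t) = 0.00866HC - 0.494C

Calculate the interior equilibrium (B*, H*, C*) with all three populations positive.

B* ≈ 348, H* ≈ 57, C* ≈ 22.3

From dC/dt = 0: 0.00866H* = 0.494, so H* = 57.
From dB/dt = 0: 0.732(1 - B*/667) = 0.00613·57, giving B* = 667·(1 - 0.478) = 348.
From dH/dt = 0: 0.00191·348 - 0.162 = 0.0226C*, so C* = 0.503/0.0226 = 22.3.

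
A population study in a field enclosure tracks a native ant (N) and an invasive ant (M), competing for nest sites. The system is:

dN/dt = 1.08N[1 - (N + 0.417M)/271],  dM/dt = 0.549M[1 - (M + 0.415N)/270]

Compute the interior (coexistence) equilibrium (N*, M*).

N* ≈ 192, M* ≈ 191

Setting both brackets to zero gives the nullclines N + 0.417M = 271 and 0.415N + M = 270.
Substituting M = 270 - 0.415N into the first: N(1 - 0.417·0.415) = 271 - 0.417·270.
So N* = 158/0.827 = 192, and then M* = 270 - 0.415·192 = 191.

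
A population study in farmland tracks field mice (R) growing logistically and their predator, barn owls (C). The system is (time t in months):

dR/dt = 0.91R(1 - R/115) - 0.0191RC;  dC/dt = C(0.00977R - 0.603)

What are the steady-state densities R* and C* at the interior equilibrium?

From dC/dt = 0 with C > 0: 0.00977R* = 0.603, so R* = 61.7.
Substitute into dR/dt = 0: 0.91(1 - 61.7/115) = 0.0191C*.
The bracket is 0.463, giving C* = 0.422/0.0191 = 22.1.

R* ≈ 61.7, C* ≈ 22.1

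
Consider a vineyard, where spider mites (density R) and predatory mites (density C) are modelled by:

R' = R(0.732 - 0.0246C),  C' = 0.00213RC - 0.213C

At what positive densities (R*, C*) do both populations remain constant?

R* ≈ 100, C* ≈ 29.8

Set dC/dt = 0 with C > 0: 0.00213R - 0.213 = 0, so R* = 0.213/0.00213 = 100.
Set dR/dt = 0 with R > 0: 0.732 - 0.0246C = 0, so C* = 0.732/0.0246 = 29.8.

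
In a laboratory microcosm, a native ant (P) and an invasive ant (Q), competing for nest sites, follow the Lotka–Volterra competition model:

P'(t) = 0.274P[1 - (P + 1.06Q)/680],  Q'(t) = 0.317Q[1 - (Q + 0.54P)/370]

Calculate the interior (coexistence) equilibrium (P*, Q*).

Setting both brackets to zero gives the nullclines P + 1.06Q = 680 and 0.54P + Q = 370.
Substituting Q = 370 - 0.54P into the first: P(1 - 1.06·0.54) = 680 - 1.06·370.
So P* = 288/0.428 = 673, and then Q* = 370 - 0.54·673 = 6.55.

P* ≈ 673, Q* ≈ 6.55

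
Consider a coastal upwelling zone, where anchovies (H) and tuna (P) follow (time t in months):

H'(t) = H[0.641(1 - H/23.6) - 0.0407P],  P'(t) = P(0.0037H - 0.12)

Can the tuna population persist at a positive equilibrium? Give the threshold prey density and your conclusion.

Threshold H = 32.4; K < 32.4, so no, the predator goes extinct.

The predator equation gives dP/dt > 0 only when H > 0.12/0.0037 = 32.4.
Without the predator, H → K = 23.6. Since 23.6 < 32.4, the predator cannot invade.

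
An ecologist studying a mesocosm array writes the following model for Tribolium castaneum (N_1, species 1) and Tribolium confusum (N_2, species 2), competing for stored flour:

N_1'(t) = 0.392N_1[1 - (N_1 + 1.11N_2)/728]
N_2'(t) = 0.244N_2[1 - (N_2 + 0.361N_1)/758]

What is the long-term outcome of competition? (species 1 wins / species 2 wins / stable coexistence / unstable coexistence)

Compare the nullcline intercepts: K1/α12 = 728/1.11 = 656 < K2 = 758; K2/α21 = 758/0.361 = 2100 > K1 = 728.
Since the inequalities point opposite ways, species 2 can invade but species 1 cannot.

species 2 excludes species 1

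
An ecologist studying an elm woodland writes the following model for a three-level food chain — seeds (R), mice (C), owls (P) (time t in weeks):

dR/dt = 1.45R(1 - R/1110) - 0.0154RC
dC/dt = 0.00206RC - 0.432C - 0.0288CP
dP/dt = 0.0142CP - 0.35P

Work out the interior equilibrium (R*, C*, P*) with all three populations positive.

From dP/dt = 0: 0.0142C* = 0.35, so C* = 24.6.
From dR/dt = 0: 1.45(1 - R*/1110) = 0.0154·24.6, giving R* = 1110·(1 - 0.262) = 819.
From dC/dt = 0: 0.00206·819 - 0.432 = 0.0288P*, so P* = 1.26/0.0288 = 43.6.

R* ≈ 819, C* ≈ 24.6, P* ≈ 43.6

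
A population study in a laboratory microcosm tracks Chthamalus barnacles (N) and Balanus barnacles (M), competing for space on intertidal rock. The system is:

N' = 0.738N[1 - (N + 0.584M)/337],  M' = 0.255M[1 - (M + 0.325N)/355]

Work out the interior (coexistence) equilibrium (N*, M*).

Setting both brackets to zero gives the nullclines N + 0.584M = 337 and 0.325N + M = 355.
Substituting M = 355 - 0.325N into the first: N(1 - 0.584·0.325) = 337 - 0.584·355.
So N* = 130/0.81 = 160, and then M* = 355 - 0.325·160 = 303.

N* ≈ 160, M* ≈ 303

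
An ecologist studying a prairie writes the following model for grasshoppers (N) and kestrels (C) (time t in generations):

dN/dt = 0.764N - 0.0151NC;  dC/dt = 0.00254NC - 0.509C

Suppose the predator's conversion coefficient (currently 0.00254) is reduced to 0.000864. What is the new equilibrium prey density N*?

At the interior fixed point, setting dC/dt = 0 with C > 0 fixes N* = (predator death rate)/(NC coefficient) — independent of the other coefficients.
With the change, N* = 0.509/0.000864 = 589; it rises from 200.

N* ≈ 589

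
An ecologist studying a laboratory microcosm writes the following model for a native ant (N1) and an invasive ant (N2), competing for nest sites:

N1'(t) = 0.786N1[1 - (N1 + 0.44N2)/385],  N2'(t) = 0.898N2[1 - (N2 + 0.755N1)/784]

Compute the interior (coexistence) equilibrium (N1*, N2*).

N1* ≈ 60, N2* ≈ 739

Setting both brackets to zero gives the nullclines N1 + 0.44N2 = 385 and 0.755N1 + N2 = 784.
Substituting N2 = 784 - 0.755N1 into the first: N1(1 - 0.44·0.755) = 385 - 0.44·784.
So N1* = 40/0.668 = 60, and then N2* = 784 - 0.755·60 = 739.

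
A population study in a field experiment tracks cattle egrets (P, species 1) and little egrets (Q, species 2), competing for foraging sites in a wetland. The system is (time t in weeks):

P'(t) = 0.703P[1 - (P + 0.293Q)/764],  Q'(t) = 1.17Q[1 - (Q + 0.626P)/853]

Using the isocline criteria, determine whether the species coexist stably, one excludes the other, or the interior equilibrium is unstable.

Compare the nullcline intercepts: K1/α12 = 764/0.293 = 2610 > K2 = 853; K2/α21 = 853/0.626 = 1360 > K1 = 764.
Since both inequalities hold, each species can invade when rare, so the interior equilibrium is stable.

stable coexistence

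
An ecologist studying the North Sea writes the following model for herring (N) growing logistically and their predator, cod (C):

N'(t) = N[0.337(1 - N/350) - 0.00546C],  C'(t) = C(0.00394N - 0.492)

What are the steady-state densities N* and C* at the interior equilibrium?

From dC/dt = 0 with C > 0: 0.00394N* = 0.492, so N* = 125.
Substitute into dN/dt = 0: 0.337(1 - 125/350) = 0.00546C*.
The bracket is 0.643, giving C* = 0.217/0.00546 = 39.7.

N* ≈ 125, C* ≈ 39.7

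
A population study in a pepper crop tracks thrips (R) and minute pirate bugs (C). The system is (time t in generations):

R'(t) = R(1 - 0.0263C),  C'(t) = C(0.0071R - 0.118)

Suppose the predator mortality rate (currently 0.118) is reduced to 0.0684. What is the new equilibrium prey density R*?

At the interior fixed point, setting dC/dt = 0 with C > 0 fixes R* = (predator death rate)/(RC coefficient) — independent of the other coefficients.
With the change, R* = 0.0684/0.0071 = 9.63; it falls from 16.6.

R* ≈ 9.63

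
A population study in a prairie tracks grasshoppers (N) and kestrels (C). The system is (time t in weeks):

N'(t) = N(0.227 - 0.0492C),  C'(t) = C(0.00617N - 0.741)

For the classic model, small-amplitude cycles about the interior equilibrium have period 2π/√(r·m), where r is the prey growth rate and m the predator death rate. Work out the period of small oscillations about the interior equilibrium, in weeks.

T ≈ 15.3 weeks

Here r = 0.227 and m = 0.741, so r·m = 0.168.
ω = √0.168 = 0.41 per week, hence T = 2π/ω ≈ 15.3 weeks.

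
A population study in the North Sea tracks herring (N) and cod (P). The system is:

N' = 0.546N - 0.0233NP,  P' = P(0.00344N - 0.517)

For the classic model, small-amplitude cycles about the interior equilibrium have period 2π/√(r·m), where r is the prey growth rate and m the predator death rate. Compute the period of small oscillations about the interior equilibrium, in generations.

T ≈ 11.8 generations

Here r = 0.546 and m = 0.517, so r·m = 0.282.
ω = √0.282 = 0.531 per generation, hence T = 2π/ω ≈ 11.8 generations.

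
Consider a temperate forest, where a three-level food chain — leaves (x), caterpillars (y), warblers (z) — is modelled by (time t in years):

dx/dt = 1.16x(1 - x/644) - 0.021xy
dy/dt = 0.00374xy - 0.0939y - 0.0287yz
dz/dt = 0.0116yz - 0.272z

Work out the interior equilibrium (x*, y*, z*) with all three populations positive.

x* ≈ 371, y* ≈ 23.4, z* ≈ 45

From dz/dt = 0: 0.0116y* = 0.272, so y* = 23.4.
From dx/dt = 0: 1.16(1 - x*/644) = 0.021·23.4, giving x* = 644·(1 - 0.424) = 371.
From dy/dt = 0: 0.00374·371 - 0.0939 = 0.0287z*, so z* = 1.29/0.0287 = 45.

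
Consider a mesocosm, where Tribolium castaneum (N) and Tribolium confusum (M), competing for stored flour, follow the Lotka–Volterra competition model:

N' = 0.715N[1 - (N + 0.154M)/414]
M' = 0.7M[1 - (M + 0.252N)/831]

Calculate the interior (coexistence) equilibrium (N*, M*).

N* ≈ 298, M* ≈ 756

Setting both brackets to zero gives the nullclines N + 0.154M = 414 and 0.252N + M = 831.
Substituting M = 831 - 0.252N into the first: N(1 - 0.154·0.252) = 414 - 0.154·831.
So N* = 286/0.961 = 298, and then M* = 831 - 0.252·298 = 756.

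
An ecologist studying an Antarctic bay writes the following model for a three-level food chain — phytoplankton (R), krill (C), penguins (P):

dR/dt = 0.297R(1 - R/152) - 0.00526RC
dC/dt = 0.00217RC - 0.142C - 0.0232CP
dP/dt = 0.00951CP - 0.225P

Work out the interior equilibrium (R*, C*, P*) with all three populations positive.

From dP/dt = 0: 0.00951C* = 0.225, so C* = 23.7.
From dR/dt = 0: 0.297(1 - R*/152) = 0.00526·23.7, giving R* = 152·(1 - 0.419) = 88.3.
From dC/dt = 0: 0.00217·88.3 - 0.142 = 0.0232P*, so P* = 0.0496/0.0232 = 2.14.

R* ≈ 88.3, C* ≈ 23.7, P* ≈ 2.14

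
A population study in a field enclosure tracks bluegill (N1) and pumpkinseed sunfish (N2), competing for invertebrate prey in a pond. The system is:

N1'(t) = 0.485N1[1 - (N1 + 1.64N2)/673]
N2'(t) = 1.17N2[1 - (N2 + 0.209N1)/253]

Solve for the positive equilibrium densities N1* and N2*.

Setting both brackets to zero gives the nullclines N1 + 1.64N2 = 673 and 0.209N1 + N2 = 253.
Substituting N2 = 253 - 0.209N1 into the first: N1(1 - 1.64·0.209) = 673 - 1.64·253.
So N1* = 258/0.657 = 393, and then N2* = 253 - 0.209·393 = 171.

N1* ≈ 393, N2* ≈ 171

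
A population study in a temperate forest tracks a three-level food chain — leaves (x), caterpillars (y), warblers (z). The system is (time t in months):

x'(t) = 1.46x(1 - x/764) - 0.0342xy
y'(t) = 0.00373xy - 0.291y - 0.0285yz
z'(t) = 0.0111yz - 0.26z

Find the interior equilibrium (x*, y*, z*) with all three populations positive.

From dz/dt = 0: 0.0111y* = 0.26, so y* = 23.4.
From dx/dt = 0: 1.46(1 - x*/764) = 0.0342·23.4, giving x* = 764·(1 - 0.549) = 345.
From dy/dt = 0: 0.00373·345 - 0.291 = 0.0285z*, so z* = 0.995/0.0285 = 34.9.

x* ≈ 345, y* ≈ 23.4, z* ≈ 34.9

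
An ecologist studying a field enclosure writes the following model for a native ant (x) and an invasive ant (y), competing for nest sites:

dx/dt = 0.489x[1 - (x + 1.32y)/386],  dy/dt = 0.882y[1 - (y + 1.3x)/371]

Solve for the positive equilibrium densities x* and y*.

x* ≈ 145, y* ≈ 183

Setting both brackets to zero gives the nullclines x + 1.32y = 386 and 1.3x + y = 371.
Substituting y = 371 - 1.3x into the first: x(1 - 1.32·1.3) = 386 - 1.32·371.
So x* = -104/-0.716 = 145, and then y* = 371 - 1.3·145 = 183.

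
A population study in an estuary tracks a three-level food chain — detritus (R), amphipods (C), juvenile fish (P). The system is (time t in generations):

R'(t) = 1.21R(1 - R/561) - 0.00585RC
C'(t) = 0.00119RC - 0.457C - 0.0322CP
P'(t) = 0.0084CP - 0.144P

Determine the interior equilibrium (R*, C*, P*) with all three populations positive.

From dP/dt = 0: 0.0084C* = 0.144, so C* = 17.1.
From dR/dt = 0: 1.21(1 - R*/561) = 0.00585·17.1, giving R* = 561·(1 - 0.0829) = 515.
From dC/dt = 0: 0.00119·515 - 0.457 = 0.0322P*, so P* = 0.155/0.0322 = 4.82.

R* ≈ 515, C* ≈ 17.1, P* ≈ 4.82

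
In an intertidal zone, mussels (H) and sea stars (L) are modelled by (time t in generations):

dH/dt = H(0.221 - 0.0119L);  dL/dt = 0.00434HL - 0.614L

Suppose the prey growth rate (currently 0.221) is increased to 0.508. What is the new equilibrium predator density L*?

At the interior fixed point, setting dH/dt = 0 with H > 0 fixes L* = (prey growth rate)/(HL coefficient) — independent of the other coefficients.
With the change, L* = 0.508/0.0119 = 42.7; it rises from 18.6.

L* ≈ 42.7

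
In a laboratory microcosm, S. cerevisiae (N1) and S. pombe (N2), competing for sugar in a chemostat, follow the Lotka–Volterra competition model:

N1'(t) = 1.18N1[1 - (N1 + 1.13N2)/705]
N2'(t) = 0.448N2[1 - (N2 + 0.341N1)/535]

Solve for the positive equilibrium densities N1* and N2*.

N1* ≈ 163, N2* ≈ 479

Setting both brackets to zero gives the nullclines N1 + 1.13N2 = 705 and 0.341N1 + N2 = 535.
Substituting N2 = 535 - 0.341N1 into the first: N1(1 - 1.13·0.341) = 705 - 1.13·535.
So N1* = 100/0.615 = 163, and then N2* = 535 - 0.341·163 = 479.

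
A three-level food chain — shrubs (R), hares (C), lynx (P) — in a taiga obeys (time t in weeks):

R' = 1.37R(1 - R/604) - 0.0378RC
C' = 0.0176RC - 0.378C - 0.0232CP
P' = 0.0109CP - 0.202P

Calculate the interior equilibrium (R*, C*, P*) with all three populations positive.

From dP/dt = 0: 0.0109C* = 0.202, so C* = 18.5.
From dR/dt = 0: 1.37(1 - R*/604) = 0.0378·18.5, giving R* = 604·(1 - 0.511) = 295.
From dC/dt = 0: 0.0176·295 - 0.378 = 0.0232P*, so P* = 4.82/0.0232 = 208.

R* ≈ 295, C* ≈ 18.5, P* ≈ 208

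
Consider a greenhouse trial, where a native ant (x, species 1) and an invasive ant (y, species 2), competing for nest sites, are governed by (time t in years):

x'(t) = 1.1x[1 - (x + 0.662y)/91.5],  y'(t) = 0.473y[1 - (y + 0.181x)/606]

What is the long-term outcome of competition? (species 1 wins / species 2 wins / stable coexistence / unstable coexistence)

species 2 excludes species 1

Compare the nullcline intercepts: K1/α12 = 91.5/0.662 = 138 < K2 = 606; K2/α21 = 606/0.181 = 3350 > K1 = 91.5.
Since the inequalities point opposite ways, species 2 can invade but species 1 cannot.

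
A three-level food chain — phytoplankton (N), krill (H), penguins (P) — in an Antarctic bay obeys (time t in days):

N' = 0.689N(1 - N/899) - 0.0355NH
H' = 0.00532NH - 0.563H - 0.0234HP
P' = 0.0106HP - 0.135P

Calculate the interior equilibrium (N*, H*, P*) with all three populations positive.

From dP/dt = 0: 0.0106H* = 0.135, so H* = 12.7.
From dN/dt = 0: 0.689(1 - N*/899) = 0.0355·12.7, giving N* = 899·(1 - 0.656) = 309.
From dH/dt = 0: 0.00532·309 - 0.563 = 0.0234P*, so P* = 1.08/0.0234 = 46.2.

N* ≈ 309, H* ≈ 12.7, P* ≈ 46.2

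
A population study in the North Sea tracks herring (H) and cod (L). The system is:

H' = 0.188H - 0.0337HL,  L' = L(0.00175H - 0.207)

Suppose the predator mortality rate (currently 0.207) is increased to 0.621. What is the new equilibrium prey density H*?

H* ≈ 355

At the interior fixed point, setting dL/dt = 0 with L > 0 fixes H* = (predator death rate)/(HL coefficient) — independent of the other coefficients.
With the change, H* = 0.621/0.00175 = 355; it rises from 118.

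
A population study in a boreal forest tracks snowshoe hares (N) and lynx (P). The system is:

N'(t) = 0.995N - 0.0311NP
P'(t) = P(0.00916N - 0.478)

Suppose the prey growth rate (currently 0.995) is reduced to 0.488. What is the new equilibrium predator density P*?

At the interior fixed point, setting dN/dt = 0 with N > 0 fixes P* = (prey growth rate)/(NP coefficient) — independent of the other coefficients.
With the change, P* = 0.488/0.0311 = 15.7; it falls from 32.

P* ≈ 15.7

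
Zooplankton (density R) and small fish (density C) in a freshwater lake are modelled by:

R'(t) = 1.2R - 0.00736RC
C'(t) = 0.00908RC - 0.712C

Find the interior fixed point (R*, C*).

Set dC/dt = 0 with C > 0: 0.00908R - 0.712 = 0, so R* = 0.712/0.00908 = 78.4.
Set dR/dt = 0 with R > 0: 1.2 - 0.00736C = 0, so C* = 1.2/0.00736 = 163.

R* ≈ 78.4, C* ≈ 163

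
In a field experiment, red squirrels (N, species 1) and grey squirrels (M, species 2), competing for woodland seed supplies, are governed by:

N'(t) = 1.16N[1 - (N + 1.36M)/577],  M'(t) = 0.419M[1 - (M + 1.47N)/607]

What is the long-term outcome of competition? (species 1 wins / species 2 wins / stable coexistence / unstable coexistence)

Compare the nullcline intercepts: K1/α12 = 577/1.36 = 424 < K2 = 607; K2/α21 = 607/1.47 = 413 < K1 = 577.
Since both are reversed, neither can invade when rare; the interior point is a saddle.

unstable coexistence (outcome depends on initial conditions)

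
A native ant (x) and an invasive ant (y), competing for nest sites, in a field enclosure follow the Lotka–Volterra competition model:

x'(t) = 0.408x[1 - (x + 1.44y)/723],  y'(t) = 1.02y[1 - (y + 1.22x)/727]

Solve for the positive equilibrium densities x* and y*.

x* ≈ 428, y* ≈ 205

Setting both brackets to zero gives the nullclines x + 1.44y = 723 and 1.22x + y = 727.
Substituting y = 727 - 1.22x into the first: x(1 - 1.44·1.22) = 723 - 1.44·727.
So x* = -324/-0.757 = 428, and then y* = 727 - 1.22·428 = 205.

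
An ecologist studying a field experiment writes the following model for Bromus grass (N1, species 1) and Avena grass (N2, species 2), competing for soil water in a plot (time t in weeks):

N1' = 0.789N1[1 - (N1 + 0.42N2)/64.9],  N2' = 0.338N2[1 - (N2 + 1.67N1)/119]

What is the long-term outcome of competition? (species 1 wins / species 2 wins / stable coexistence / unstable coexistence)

stable coexistence

Compare the nullcline intercepts: K1/α12 = 64.9/0.42 = 155 > K2 = 119; K2/α21 = 119/1.67 = 71.3 > K1 = 64.9.
Since both inequalities hold, each species can invade when rare, so the interior equilibrium is stable.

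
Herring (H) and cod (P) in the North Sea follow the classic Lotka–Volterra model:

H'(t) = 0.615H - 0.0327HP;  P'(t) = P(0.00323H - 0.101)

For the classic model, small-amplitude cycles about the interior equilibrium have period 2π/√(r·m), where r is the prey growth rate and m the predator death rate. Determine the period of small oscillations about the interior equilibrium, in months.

T ≈ 25.2 months

Here r = 0.615 and m = 0.101, so r·m = 0.0621.
ω = √0.0621 = 0.249 per month, hence T = 2π/ω ≈ 25.2 months.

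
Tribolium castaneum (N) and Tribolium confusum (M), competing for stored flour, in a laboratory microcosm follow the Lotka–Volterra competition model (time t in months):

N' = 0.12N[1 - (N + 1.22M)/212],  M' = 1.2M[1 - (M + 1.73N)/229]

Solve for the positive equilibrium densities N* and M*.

N* ≈ 60.7, M* ≈ 124

Setting both brackets to zero gives the nullclines N + 1.22M = 212 and 1.73N + M = 229.
Substituting M = 229 - 1.73N into the first: N(1 - 1.22·1.73) = 212 - 1.22·229.
So N* = -67.4/-1.11 = 60.7, and then M* = 229 - 1.73·60.7 = 124.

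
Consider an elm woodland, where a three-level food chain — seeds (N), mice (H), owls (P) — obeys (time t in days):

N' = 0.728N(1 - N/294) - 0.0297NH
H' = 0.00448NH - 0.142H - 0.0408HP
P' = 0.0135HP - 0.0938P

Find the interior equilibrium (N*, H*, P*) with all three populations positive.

From dP/dt = 0: 0.0135H* = 0.0938, so H* = 6.95.
From dN/dt = 0: 0.728(1 - N*/294) = 0.0297·6.95, giving N* = 294·(1 - 0.283) = 211.
From dH/dt = 0: 0.00448·211 - 0.142 = 0.0408P*, so P* = 0.802/0.0408 = 19.7.

N* ≈ 211, H* ≈ 6.95, P* ≈ 19.7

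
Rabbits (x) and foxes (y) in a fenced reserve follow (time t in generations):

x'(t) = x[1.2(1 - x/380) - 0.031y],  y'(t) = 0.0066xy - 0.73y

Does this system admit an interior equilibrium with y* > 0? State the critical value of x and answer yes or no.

The predator equation gives dy/dt > 0 only when x > 0.73/0.0066 = 111.
Without the predator, x → K = 380. Since 380 > 111, the predator can invade and persist.

Threshold x = 111; K > 111, so yes, the predator persists.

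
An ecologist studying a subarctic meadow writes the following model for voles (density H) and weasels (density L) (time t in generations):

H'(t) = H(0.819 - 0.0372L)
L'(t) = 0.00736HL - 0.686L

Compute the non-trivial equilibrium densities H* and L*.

H* ≈ 93.2, L* ≈ 22

Set dL/dt = 0 with L > 0: 0.00736H - 0.686 = 0, so H* = 0.686/0.00736 = 93.2.
Set dH/dt = 0 with H > 0: 0.819 - 0.0372L = 0, so L* = 0.819/0.0372 = 22.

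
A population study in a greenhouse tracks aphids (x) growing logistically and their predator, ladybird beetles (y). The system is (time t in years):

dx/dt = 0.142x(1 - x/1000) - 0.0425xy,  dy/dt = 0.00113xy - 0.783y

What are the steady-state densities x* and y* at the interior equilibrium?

x* ≈ 693, y* ≈ 1.03

From dy/dt = 0 with y > 0: 0.00113x* = 0.783, so x* = 693.
Substitute into dx/dt = 0: 0.142(1 - 693/1000) = 0.0425y*.
The bracket is 0.307, giving y* = 0.0436/0.0425 = 1.03.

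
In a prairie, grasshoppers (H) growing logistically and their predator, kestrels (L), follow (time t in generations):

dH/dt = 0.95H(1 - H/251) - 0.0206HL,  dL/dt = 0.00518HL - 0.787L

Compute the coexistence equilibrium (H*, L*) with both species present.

H* ≈ 152, L* ≈ 18.2

From dL/dt = 0 with L > 0: 0.00518H* = 0.787, so H* = 152.
Substitute into dH/dt = 0: 0.95(1 - 152/251) = 0.0206L*.
The bracket is 0.395, giving L* = 0.375/0.0206 = 18.2.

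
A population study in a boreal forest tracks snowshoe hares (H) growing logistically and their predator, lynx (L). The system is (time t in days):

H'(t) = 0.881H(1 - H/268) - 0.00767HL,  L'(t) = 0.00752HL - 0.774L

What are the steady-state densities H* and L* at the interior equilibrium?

H* ≈ 103, L* ≈ 70.7

From dL/dt = 0 with L > 0: 0.00752H* = 0.774, so H* = 103.
Substitute into dH/dt = 0: 0.881(1 - 103/268) = 0.00767L*.
The bracket is 0.616, giving L* = 0.543/0.00767 = 70.7.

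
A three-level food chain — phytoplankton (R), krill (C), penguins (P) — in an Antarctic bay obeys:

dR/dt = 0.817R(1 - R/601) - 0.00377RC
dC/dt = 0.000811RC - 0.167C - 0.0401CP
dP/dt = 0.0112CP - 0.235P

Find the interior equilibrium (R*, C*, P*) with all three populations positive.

R* ≈ 543, C* ≈ 21, P* ≈ 6.81

From dP/dt = 0: 0.0112C* = 0.235, so C* = 21.
From dR/dt = 0: 0.817(1 - R*/601) = 0.00377·21, giving R* = 601·(1 - 0.0968) = 543.
From dC/dt = 0: 0.000811·543 - 0.167 = 0.0401P*, so P* = 0.273/0.0401 = 6.81.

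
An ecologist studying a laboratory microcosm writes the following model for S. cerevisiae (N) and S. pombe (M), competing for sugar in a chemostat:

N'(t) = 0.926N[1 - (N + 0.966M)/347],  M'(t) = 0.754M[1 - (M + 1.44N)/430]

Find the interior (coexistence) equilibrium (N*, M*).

N* ≈ 175, M* ≈ 178

Setting both brackets to zero gives the nullclines N + 0.966M = 347 and 1.44N + M = 430.
Substituting M = 430 - 1.44N into the first: N(1 - 0.966·1.44) = 347 - 0.966·430.
So N* = -68.4/-0.391 = 175, and then M* = 430 - 1.44·175 = 178.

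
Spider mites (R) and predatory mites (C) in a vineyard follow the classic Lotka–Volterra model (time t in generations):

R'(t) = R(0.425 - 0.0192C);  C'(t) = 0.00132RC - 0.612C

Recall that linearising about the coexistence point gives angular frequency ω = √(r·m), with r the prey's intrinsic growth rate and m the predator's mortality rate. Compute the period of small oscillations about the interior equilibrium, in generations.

T ≈ 12.3 generations

Here r = 0.425 and m = 0.612, so r·m = 0.26.
ω = √0.26 = 0.51 per generation, hence T = 2π/ω ≈ 12.3 generations.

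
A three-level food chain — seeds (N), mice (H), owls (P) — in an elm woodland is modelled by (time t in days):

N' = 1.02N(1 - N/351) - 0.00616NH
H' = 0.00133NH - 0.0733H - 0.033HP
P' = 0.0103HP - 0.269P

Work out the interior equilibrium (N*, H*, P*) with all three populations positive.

N* ≈ 296, H* ≈ 26.1, P* ≈ 9.69

From dP/dt = 0: 0.0103H* = 0.269, so H* = 26.1.
From dN/dt = 0: 1.02(1 - N*/351) = 0.00616·26.1, giving N* = 351·(1 - 0.158) = 296.
From dH/dt = 0: 0.00133·296 - 0.0733 = 0.033P*, so P* = 0.32/0.033 = 9.69.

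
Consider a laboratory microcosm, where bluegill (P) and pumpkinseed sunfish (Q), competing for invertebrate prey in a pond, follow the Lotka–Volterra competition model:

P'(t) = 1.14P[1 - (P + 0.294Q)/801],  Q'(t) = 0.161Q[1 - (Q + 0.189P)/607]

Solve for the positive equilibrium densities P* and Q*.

P* ≈ 659, Q* ≈ 482

Setting both brackets to zero gives the nullclines P + 0.294Q = 801 and 0.189P + Q = 607.
Substituting Q = 607 - 0.189P into the first: P(1 - 0.294·0.189) = 801 - 0.294·607.
So P* = 623/0.944 = 659, and then Q* = 607 - 0.189·659 = 482.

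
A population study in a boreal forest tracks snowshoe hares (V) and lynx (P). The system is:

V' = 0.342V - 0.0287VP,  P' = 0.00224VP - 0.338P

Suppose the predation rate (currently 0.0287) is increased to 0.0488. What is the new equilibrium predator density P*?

P* ≈ 7.01

At the interior fixed point, setting dV/dt = 0 with V > 0 fixes P* = (prey growth rate)/(VP coefficient) — independent of the other coefficients.
With the change, P* = 0.342/0.0488 = 7.01; it falls from 11.9.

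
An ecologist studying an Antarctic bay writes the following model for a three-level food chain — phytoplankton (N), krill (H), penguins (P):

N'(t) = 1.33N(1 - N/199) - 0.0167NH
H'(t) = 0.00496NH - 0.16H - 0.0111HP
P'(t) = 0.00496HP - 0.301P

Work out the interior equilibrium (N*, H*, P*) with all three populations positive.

From dP/dt = 0: 0.00496H* = 0.301, so H* = 60.7.
From dN/dt = 0: 1.33(1 - N*/199) = 0.0167·60.7, giving N* = 199·(1 - 0.762) = 47.4.
From dH/dt = 0: 0.00496·47.4 - 0.16 = 0.0111P*, so P* = 0.0749/0.0111 = 6.75.

N* ≈ 47.4, H* ≈ 60.7, P* ≈ 6.75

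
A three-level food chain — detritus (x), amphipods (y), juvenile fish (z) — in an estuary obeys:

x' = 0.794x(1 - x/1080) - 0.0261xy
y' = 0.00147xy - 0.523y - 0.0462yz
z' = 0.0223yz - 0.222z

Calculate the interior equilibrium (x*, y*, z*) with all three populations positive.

x* ≈ 727, y* ≈ 9.96, z* ≈ 11.8

From dz/dt = 0: 0.0223y* = 0.222, so y* = 9.96.
From dx/dt = 0: 0.794(1 - x*/1080) = 0.0261·9.96, giving x* = 1080·(1 - 0.327) = 727.
From dy/dt = 0: 0.00147·727 - 0.523 = 0.0462z*, so z* = 0.545/0.0462 = 11.8.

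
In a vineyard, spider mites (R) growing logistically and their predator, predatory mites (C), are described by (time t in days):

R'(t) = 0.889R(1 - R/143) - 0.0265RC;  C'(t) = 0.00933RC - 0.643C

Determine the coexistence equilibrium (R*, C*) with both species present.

R* ≈ 68.9, C* ≈ 17.4

From dC/dt = 0 with C > 0: 0.00933R* = 0.643, so R* = 68.9.
Substitute into dR/dt = 0: 0.889(1 - 68.9/143) = 0.0265C*.
The bracket is 0.518, giving C* = 0.461/0.0265 = 17.4.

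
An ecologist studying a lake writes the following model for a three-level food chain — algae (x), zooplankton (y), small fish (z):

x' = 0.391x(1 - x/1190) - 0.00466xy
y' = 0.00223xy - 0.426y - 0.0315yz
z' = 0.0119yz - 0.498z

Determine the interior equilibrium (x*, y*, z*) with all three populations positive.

x* ≈ 596, y* ≈ 41.8, z* ≈ 28.7

From dz/dt = 0: 0.0119y* = 0.498, so y* = 41.8.
From dx/dt = 0: 0.391(1 - x*/1190) = 0.00466·41.8, giving x* = 1190·(1 - 0.499) = 596.
From dy/dt = 0: 0.00223·596 - 0.426 = 0.0315z*, so z* = 0.904/0.0315 = 28.7.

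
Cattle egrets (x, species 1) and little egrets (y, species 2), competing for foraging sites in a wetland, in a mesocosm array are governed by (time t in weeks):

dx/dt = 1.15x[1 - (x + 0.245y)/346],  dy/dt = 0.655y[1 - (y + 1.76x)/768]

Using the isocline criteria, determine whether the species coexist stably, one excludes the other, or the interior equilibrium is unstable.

Compare the nullcline intercepts: K1/α12 = 346/0.245 = 1410 > K2 = 768; K2/α21 = 768/1.76 = 436 > K1 = 346.
Since both inequalities hold, each species can invade when rare, so the interior equilibrium is stable.

stable coexistence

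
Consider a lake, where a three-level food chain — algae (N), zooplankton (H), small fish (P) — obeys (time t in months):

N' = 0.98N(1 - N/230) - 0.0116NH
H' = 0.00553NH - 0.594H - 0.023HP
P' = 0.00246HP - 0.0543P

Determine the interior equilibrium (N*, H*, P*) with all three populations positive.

N* ≈ 170, H* ≈ 22.1, P* ≈ 15

From dP/dt = 0: 0.00246H* = 0.0543, so H* = 22.1.
From dN/dt = 0: 0.98(1 - N*/230) = 0.0116·22.1, giving N* = 230·(1 - 0.261) = 170.
From dH/dt = 0: 0.00553·170 - 0.594 = 0.023P*, so P* = 0.346/0.023 = 15.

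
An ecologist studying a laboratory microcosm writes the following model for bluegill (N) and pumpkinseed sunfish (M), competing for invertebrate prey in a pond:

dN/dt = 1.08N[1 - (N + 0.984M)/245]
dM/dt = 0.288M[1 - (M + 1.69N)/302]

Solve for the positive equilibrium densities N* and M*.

N* ≈ 78.7, M* ≈ 169

Setting both brackets to zero gives the nullclines N + 0.984M = 245 and 1.69N + M = 302.
Substituting M = 302 - 1.69N into the first: N(1 - 0.984·1.69) = 245 - 0.984·302.
So N* = -52.2/-0.663 = 78.7, and then M* = 302 - 1.69·78.7 = 169.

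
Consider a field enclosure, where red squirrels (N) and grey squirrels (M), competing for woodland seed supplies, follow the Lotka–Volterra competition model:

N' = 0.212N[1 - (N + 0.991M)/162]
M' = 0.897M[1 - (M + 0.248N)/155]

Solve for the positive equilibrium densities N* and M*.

Setting both brackets to zero gives the nullclines N + 0.991M = 162 and 0.248N + M = 155.
Substituting M = 155 - 0.248N into the first: N(1 - 0.991·0.248) = 162 - 0.991·155.
So N* = 8.4/0.754 = 11.1, and then M* = 155 - 0.248·11.1 = 152.

N* ≈ 11.1, M* ≈ 152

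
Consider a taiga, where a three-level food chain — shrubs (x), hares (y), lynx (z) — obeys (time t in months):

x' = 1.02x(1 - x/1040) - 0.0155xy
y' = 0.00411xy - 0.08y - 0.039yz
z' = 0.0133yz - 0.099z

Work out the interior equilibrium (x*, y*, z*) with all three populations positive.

From dz/dt = 0: 0.0133y* = 0.099, so y* = 7.44.
From dx/dt = 0: 1.02(1 - x*/1040) = 0.0155·7.44, giving x* = 1040·(1 - 0.113) = 922.
From dy/dt = 0: 0.00411·922 - 0.08 = 0.039z*, so z* = 3.71/0.039 = 95.2.

x* ≈ 922, y* ≈ 7.44, z* ≈ 95.2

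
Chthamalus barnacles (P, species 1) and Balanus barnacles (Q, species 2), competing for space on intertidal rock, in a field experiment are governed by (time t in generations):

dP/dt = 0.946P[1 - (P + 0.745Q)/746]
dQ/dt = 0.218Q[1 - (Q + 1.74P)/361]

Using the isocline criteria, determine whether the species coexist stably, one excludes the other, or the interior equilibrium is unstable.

Compare the nullcline intercepts: K1/α12 = 746/0.745 = 1000 > K2 = 361; K2/α21 = 361/1.74 = 207 < K1 = 746.
Since the inequalities point opposite ways, species 1 can invade but species 2 cannot.

species 1 excludes species 2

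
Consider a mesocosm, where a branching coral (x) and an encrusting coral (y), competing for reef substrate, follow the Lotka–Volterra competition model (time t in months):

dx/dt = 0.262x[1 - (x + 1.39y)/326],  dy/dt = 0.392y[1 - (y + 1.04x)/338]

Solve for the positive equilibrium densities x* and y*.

x* ≈ 323, y* ≈ 2.33

Setting both brackets to zero gives the nullclines x + 1.39y = 326 and 1.04x + y = 338.
Substituting y = 338 - 1.04x into the first: x(1 - 1.39·1.04) = 326 - 1.39·338.
So x* = -144/-0.446 = 323, and then y* = 338 - 1.04·323 = 2.33.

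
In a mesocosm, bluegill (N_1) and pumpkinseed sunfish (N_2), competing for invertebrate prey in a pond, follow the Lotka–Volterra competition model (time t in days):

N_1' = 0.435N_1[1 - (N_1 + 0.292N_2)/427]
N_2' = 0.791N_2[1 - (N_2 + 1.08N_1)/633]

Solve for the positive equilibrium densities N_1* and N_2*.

Setting both brackets to zero gives the nullclines N_1 + 0.292N_2 = 427 and 1.08N_1 + N_2 = 633.
Substituting N_2 = 633 - 1.08N_1 into the first: N_1(1 - 0.292·1.08) = 427 - 0.292·633.
So N_1* = 242/0.685 = 354, and then N_2* = 633 - 1.08·354 = 251.

N_1* ≈ 354, N_2* ≈ 251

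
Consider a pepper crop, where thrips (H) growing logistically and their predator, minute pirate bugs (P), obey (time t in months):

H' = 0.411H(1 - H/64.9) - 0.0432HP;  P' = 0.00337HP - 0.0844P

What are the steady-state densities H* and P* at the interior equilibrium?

From dP/dt = 0 with P > 0: 0.00337H* = 0.0844, so H* = 25.
Substitute into dH/dt = 0: 0.411(1 - 25/64.9) = 0.0432P*.
The bracket is 0.614, giving P* = 0.252/0.0432 = 5.84.

H* ≈ 25, P* ≈ 5.84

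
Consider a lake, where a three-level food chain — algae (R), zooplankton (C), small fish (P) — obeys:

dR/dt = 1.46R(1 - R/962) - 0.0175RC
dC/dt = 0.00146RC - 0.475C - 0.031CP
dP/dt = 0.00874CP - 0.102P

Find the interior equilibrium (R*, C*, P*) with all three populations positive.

R* ≈ 827, C* ≈ 11.7, P* ≈ 23.6

From dP/dt = 0: 0.00874C* = 0.102, so C* = 11.7.
From dR/dt = 0: 1.46(1 - R*/962) = 0.0175·11.7, giving R* = 962·(1 - 0.14) = 827.
From dC/dt = 0: 0.00146·827 - 0.475 = 0.031P*, so P* = 0.733/0.031 = 23.6.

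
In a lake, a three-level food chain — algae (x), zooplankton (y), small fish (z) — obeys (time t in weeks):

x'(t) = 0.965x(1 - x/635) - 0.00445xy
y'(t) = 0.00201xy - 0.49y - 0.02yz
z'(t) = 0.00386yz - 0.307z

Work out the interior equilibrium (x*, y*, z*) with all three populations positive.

x* ≈ 402, y* ≈ 79.5, z* ≈ 15.9

From dz/dt = 0: 0.00386y* = 0.307, so y* = 79.5.
From dx/dt = 0: 0.965(1 - x*/635) = 0.00445·79.5, giving x* = 635·(1 - 0.367) = 402.
From dy/dt = 0: 0.00201·402 - 0.49 = 0.02z*, so z* = 0.318/0.02 = 15.9.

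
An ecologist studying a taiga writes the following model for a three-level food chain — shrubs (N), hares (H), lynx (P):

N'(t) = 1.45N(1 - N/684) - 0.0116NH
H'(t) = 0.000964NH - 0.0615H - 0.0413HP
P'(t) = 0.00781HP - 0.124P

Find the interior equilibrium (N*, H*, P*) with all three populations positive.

From dP/dt = 0: 0.00781H* = 0.124, so H* = 15.9.
From dN/dt = 0: 1.45(1 - N*/684) = 0.0116·15.9, giving N* = 684·(1 - 0.127) = 597.
From dH/dt = 0: 0.000964·597 - 0.0615 = 0.0413P*, so P* = 0.514/0.0413 = 12.4.

N* ≈ 597, H* ≈ 15.9, P* ≈ 12.4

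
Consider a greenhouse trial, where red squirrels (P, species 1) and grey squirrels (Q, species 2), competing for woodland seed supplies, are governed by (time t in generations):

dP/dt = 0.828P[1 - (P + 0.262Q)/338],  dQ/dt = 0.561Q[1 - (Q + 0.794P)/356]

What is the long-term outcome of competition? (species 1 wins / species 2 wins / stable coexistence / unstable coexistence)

Compare the nullcline intercepts: K1/α12 = 338/0.262 = 1290 > K2 = 356; K2/α21 = 356/0.794 = 448 > K1 = 338.
Since both inequalities hold, each species can invade when rare, so the interior equilibrium is stable.

stable coexistence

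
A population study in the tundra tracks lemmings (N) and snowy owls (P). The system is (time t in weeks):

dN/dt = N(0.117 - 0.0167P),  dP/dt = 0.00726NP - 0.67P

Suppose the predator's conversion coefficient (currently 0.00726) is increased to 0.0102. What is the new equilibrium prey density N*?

N* ≈ 65.7

At the interior fixed point, setting dP/dt = 0 with P > 0 fixes N* = (predator death rate)/(NP coefficient) — independent of the other coefficients.
With the change, N* = 0.67/0.0102 = 65.7; it falls from 92.3.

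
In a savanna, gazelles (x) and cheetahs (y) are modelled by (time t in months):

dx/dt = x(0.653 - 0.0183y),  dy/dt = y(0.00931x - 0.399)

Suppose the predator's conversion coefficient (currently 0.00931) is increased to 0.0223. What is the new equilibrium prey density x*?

At the interior fixed point, setting dy/dt = 0 with y > 0 fixes x* = (predator death rate)/(xy coefficient) — independent of the other coefficients.
With the change, x* = 0.399/0.0223 = 17.9; it falls from 42.9.

x* ≈ 17.9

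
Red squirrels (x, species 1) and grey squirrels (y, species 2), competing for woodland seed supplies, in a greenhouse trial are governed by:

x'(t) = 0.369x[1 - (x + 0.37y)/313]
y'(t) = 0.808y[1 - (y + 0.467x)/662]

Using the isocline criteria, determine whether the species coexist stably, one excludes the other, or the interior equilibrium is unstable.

Compare the nullcline intercepts: K1/α12 = 313/0.37 = 846 > K2 = 662; K2/α21 = 662/0.467 = 1420 > K1 = 313.
Since both inequalities hold, each species can invade when rare, so the interior equilibrium is stable.

stable coexistence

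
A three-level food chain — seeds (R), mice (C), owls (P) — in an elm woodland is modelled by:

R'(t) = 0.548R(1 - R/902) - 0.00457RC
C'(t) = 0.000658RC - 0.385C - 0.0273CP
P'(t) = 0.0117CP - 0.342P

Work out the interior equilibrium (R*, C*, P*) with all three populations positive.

From dP/dt = 0: 0.0117C* = 0.342, so C* = 29.2.
From dR/dt = 0: 0.548(1 - R*/902) = 0.00457·29.2, giving R* = 902·(1 - 0.244) = 682.
From dC/dt = 0: 0.000658·682 - 0.385 = 0.0273P*, so P* = 0.0638/0.0273 = 2.34.

R* ≈ 682, C* ≈ 29.2, P* ≈ 2.34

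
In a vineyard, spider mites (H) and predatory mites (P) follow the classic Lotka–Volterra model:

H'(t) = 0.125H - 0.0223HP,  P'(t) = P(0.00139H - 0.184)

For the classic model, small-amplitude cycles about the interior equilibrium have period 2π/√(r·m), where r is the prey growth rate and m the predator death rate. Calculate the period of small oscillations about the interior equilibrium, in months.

Here r = 0.125 and m = 0.184, so r·m = 0.023.
ω = √0.023 = 0.152 per month, hence T = 2π/ω ≈ 41.4 months.

T ≈ 41.4 months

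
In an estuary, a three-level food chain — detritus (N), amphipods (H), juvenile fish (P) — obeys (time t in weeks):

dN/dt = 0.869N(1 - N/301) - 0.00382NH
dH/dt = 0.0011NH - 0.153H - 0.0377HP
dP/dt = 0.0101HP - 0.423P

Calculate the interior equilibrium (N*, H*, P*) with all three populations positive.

From dP/dt = 0: 0.0101H* = 0.423, so H* = 41.9.
From dN/dt = 0: 0.869(1 - N*/301) = 0.00382·41.9, giving N* = 301·(1 - 0.184) = 246.
From dH/dt = 0: 0.0011·246 - 0.153 = 0.0377P*, so P* = 0.117/0.0377 = 3.11.

N* ≈ 246, H* ≈ 41.9, P* ≈ 3.11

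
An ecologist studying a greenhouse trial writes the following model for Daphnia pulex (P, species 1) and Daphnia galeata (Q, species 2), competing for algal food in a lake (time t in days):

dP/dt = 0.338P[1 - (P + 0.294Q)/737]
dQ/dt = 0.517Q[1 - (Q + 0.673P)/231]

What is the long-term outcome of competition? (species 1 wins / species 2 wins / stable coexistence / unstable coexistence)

species 1 excludes species 2

Compare the nullcline intercepts: K1/α12 = 737/0.294 = 2510 > K2 = 231; K2/α21 = 231/0.673 = 343 < K1 = 737.
Since the inequalities point opposite ways, species 1 can invade but species 2 cannot.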